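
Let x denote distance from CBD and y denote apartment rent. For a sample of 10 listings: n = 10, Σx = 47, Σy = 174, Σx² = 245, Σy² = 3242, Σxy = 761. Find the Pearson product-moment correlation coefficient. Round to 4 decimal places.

-0.7902

Numerator: nΣxy − (Σx)(Σy) = 10·761 − (47)(174) = -568
Denominator: √[(nΣx²−(Σx)²)(nΣy²−(Σy)²)]
  nΣx²−(Σx)² = 10·245 − 2209 = 241;  nΣy²−(Σy)² = 10·3242 − 30276 = 2144
  √(241·2144) = √516704 = 718.8213
r = -568 / 718.8213 = -0.7902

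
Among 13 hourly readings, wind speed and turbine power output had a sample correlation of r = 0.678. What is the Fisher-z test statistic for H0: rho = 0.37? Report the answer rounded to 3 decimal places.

Fisher z: atanh(0.678) = 0.825403, atanh(0.37) = 0.388423
z = (z_r − z_0)·√(n−3) = (0.825403 − 0.388423)·√10 = 0.436980 · 3.162278 = 1.382

1.382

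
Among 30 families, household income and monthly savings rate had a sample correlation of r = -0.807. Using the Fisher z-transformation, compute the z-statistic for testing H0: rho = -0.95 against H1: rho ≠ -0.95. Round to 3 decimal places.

z_r = atanh(-0.807) = -1.118367,  z_0 = atanh(-0.95) = -1.831781
SE = 1/√(n−3) = 1/√27 = 0.192450
z = (z_r − z_0)/SE = (-1.118367 − (-1.831781)) / 0.192450 = 0.713414 / 0.192450 = 3.707

3.707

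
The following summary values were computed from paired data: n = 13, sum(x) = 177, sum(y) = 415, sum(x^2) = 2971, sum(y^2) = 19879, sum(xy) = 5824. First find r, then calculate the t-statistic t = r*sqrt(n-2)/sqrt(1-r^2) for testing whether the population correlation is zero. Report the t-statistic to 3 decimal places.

Numerator: nΣxy − (Σx)(Σy) = 13·5824 − (177)(415) = 2257
Denominator: √[(nΣx²−(Σx)²)(nΣy²−(Σy)²)]
  nΣx²−(Σx)² = 13·2971 − 31329 = 7294;  nΣy²−(Σy)² = 13·19879 − 172225 = 86202
  √(7294·86202) = √628757388 = 25075.0352
r = 2257 / 25075.0352 = 0.0900
t = r·√(n−2)/√(1−r²) = 0.0900·√11 / √(1−0.008100) = 0.298496 / 0.995942 = 0.300

0.300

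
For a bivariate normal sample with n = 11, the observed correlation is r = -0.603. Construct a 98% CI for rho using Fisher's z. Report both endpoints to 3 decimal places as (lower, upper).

(-0.909, 0.124)

Fisher z: z_r = atanh(r) = ½·ln((1+(-0.603))/(1−(-0.603))) = -0.697848
SE(z) = 1/√(n−3) = 1/√8 = 0.353553
98% ⇒ z* = 2.326; margin = 2.326·0.353553 = 0.822364
CI on z-scale: (-1.520212, 0.124516)
Back-transform: tanh(-1.520212) = -0.908735, tanh(0.124516) = 0.123876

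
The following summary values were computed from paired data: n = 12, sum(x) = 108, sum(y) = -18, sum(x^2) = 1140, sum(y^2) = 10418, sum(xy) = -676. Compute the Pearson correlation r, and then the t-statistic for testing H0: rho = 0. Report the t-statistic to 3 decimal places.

-1.335

Numerator: nΣxy − (Σx)(Σy) = 12·(-676) − (108)(-18) = -6168
Denominator: √[(nΣx²−(Σx)²)(nΣy²−(Σy)²)]
  nΣx²−(Σx)² = 12·1140 − 11664 = 2016;  nΣy²−(Σy)² = 12·10418 − 324 = 124692
  √(2016·124692) = √251379072 = 15854.9384
r = -6168 / 15854.9384 = -0.3890
t = r·√(n−2)/√(1−r²) = -0.3890·√10 / √(1−0.151321) = -1.230126 / 0.921238 = -1.335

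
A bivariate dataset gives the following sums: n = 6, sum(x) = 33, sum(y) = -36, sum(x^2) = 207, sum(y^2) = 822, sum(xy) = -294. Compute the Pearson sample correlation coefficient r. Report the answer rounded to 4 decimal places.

Numerator: nΣxy − (Σx)(Σy) = 6·(-294) − (33)(-36) = -576
Denominator: √[(nΣx²−(Σx)²)(nΣy²−(Σy)²)]
  nΣx²−(Σx)² = 6·207 − 1089 = 153;  nΣy²−(Σy)² = 6·822 − 1296 = 3636
  √(153·3636) = √556308 = 745.8606
r = -576 / 745.8606 = -0.7723

-0.7723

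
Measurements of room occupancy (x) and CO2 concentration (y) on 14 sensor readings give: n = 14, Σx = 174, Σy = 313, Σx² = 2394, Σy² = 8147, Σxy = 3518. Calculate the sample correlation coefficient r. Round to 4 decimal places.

S_xy = nΣxy − ΣxΣy = 14·3518 − 174·313 = 49252 − 54462 = -5210
S_xx = nΣx² − (Σx)² = 14·2394 − 174² = 33516 − 30276 = 3240
S_yy = nΣy² − (Σy)² = 14·8147 − 313² = 114058 − 97969 = 16089
r = S_xy / √(S_xx·S_yy) = -5210 / √(3240·16089) = -5210 / √52128360 = -5210 / 7219.9972 = -0.7216

-0.7216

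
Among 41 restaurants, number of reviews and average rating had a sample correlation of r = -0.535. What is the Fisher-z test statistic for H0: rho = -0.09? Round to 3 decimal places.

-3.125

z_r = atanh(-0.535) = -0.597124,  z_0 = atanh(-0.09) = -0.090244
SE = 1/√(n−3) = 1/√38 = 0.162221
z = (z_r − z_0)/SE = (-0.597124 − (-0.090244)) / 0.162221 = -0.506880 / 0.162221 = -3.125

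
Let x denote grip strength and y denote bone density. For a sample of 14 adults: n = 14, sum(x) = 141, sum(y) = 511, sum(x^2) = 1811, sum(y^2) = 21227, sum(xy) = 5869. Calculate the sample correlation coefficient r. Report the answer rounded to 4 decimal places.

0.7200

S_xy = nΣxy − ΣxΣy = 14·5869 − 141·511 = 82166 − 72051 = 10115
S_xx = nΣx² − (Σx)² = 14·1811 − 141² = 25354 − 19881 = 5473
S_yy = nΣy² − (Σy)² = 14·21227 − 511² = 297178 − 261121 = 36057
r = S_xy / √(S_xx·S_yy) = 10115 / √(5473·36057) = 10115 / √197339961 = 10115 / 14047.7742 = 0.7200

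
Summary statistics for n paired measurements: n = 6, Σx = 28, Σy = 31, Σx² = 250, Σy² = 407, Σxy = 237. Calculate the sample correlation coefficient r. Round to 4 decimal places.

Numerator: nΣxy − (Σx)(Σy) = 6·237 − (28)(31) = 554
Denominator: √[(nΣx²−(Σx)²)(nΣy²−(Σy)²)]
  nΣx²−(Σx)² = 6·250 − 784 = 716;  nΣy²−(Σy)² = 6·407 − 961 = 1481
  √(716·1481) = √1060396 = 1029.7553
r = 554 / 1029.7553 = 0.5380

0.5380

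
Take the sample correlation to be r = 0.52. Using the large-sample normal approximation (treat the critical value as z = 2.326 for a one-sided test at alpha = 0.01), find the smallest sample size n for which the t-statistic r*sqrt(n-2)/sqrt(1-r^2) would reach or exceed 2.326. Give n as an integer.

Need r·√(n−2)/√(1−r²) ≥ 2.326
√(n−2) ≥ 2.326·√(1−0.2704) / 0.52 = 2.326·0.854166 / 0.52 = 3.8208
n−2 ≥ 14.5985  ⇒  n ≥ 16.5985
Smallest integer n = 17

17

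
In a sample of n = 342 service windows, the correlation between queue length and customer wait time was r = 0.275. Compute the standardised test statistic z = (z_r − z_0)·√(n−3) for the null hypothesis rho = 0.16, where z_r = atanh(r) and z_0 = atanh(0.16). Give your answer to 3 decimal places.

2.226

z_r = atanh(0.275) = 0.282265,  z_0 = atanh(0.16) = 0.161387
SE = 1/√(n−3) = 1/√339 = 0.054313
z = (z_r − z_0)/SE = (0.282265 − 0.161387) / 0.054313 = 0.120878 / 0.054313 = 2.226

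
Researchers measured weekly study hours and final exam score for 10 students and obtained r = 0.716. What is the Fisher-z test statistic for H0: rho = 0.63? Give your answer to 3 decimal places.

z_r = atanh(0.716) = 0.899389,  z_0 = atanh(0.63) = 0.741416
SE = 1/√(n−3) = 1/√7 = 0.377964
z = (z_r − z_0)/SE = (0.899389 − 0.741416) / 0.377964 = 0.157973 / 0.377964 = 0.418

0.418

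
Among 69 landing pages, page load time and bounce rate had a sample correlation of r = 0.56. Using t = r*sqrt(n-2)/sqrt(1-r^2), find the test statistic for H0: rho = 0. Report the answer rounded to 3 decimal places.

5.533

t = r·√(n−2) / √(1−r²) with r = 0.56, n = 69
  = 0.56·√67 / √(1 − 0.3136)
  = 0.56·8.185353 / 0.828493
  = 4.583798 / 0.828493 = 5.533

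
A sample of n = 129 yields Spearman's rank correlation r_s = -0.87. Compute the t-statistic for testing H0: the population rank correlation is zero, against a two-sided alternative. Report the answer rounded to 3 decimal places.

1 − r_s² = 1 − 0.7569 = 0.2431;  √(1−r_s²) = 0.493052
√(n−2) = √127 = 11.269428
t = r_s·√(n−2)/√(1−r_s²) = -0.87 · 11.269428 / 0.493052 = -19.885

-19.885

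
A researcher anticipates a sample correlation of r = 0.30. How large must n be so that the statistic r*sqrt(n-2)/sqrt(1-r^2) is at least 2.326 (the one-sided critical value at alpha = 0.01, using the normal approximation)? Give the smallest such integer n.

Need r·√(n−2)/√(1−r²) ≥ 2.326
√(n−2) ≥ 2.326·√(1−0.0900) / 0.30 = 2.326·0.953939 / 0.30 = 7.3962
n−2 ≥ 54.7038  ⇒  n ≥ 56.7038
Smallest integer n = 57

57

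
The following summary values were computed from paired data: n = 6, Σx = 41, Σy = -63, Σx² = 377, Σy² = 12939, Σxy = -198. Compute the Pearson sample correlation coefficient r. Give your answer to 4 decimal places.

S_xy = nΣxy − ΣxΣy = 6·(-198) − 41·(-63) = -1188 − (-2583) = 1395
S_xx = nΣx² − (Σx)² = 6·377 − 41² = 2262 − 1681 = 581
S_yy = nΣy² − (Σy)² = 6·12939 − (-63)² = 77634 − 3969 = 73665
r = S_xy / √(S_xx·S_yy) = 1395 / √(581·73665) = 1395 / √42799365 = 1395 / 6542.1224 = 0.2132

0.2132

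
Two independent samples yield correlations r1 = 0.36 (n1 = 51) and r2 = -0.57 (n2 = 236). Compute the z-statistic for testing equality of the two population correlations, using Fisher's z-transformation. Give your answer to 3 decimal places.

6.463

Fisher z-transforms: z1 = atanh(0.36) = 0.376886, z2 = atanh(-0.57) = -0.647523; difference d = 1.024409
Var(d) = 1/48 + 1/233 = 0.0208333 + 0.0042918 = 0.0251251
z = d/√Var(d) = 1.024409 / √0.0251251 = 1.024409 / 0.158509 = 6.463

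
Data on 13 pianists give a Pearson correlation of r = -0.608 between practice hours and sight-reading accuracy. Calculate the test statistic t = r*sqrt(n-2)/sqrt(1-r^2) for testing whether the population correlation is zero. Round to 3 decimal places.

-2.540

t = r·√(n−2) / √(1−r²) with r = -0.608, n = 13
  = -0.608·√11 / √(1 − 0.369664)
  = -0.608·3.316625 / 0.793937
  = -2.016508 / 0.793937 = -2.540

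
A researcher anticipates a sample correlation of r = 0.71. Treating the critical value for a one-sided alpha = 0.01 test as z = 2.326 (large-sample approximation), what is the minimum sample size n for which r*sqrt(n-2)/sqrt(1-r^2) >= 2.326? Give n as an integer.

Need r·√(n−2)/√(1−r²) ≥ 2.326
√(n−2) ≥ 2.326·√(1−0.5041) / 0.71 = 2.326·0.704202 / 0.71 = 2.3070
n−2 ≥ 5.3222  ⇒  n ≥ 7.3222
Smallest integer n = 8

8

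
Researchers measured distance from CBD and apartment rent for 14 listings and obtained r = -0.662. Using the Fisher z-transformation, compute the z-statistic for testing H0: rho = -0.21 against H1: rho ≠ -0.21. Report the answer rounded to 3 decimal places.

z_r = atanh(-0.662) = -0.796366,  z_0 = atanh(-0.21) = -0.213171
SE = 1/√(n−3) = 1/√11 = 0.301511
z = (z_r − z_0)/SE = (-0.796366 − (-0.213171)) / 0.301511 = -0.583195 / 0.301511 = -1.934

-1.934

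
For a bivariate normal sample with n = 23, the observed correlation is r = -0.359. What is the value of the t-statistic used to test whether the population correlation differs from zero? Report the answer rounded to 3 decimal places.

1 − r² = 1 − 0.128881 = 0.871119;  √(1−r²) = 0.933338
√(n−2) = √21 = 4.582576
t = r·√(n−2)/√(1−r²) = -0.359 · 4.582576 / 0.933338 = -1.763

-1.763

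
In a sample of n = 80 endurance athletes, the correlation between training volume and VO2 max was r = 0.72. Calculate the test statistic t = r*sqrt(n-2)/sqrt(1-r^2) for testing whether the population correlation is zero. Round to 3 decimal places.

t = r·√(n−2) / √(1−r²) with r = 0.72, n = 80
  = 0.72·√78 / √(1 − 0.5184)
  = 0.72·8.831761 / 0.693974
  = 6.358868 / 0.693974 = 9.163

9.163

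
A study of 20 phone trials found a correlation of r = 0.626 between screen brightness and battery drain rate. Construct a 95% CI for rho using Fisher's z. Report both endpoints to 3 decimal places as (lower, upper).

Fisher z: z_r = atanh(r) = ½·ln((1+0.626)/(1−0.626)) = 0.734811
SE(z) = 1/√(n−3) = 1/√17 = 0.242536
95% ⇒ z* = 1.960; margin = 1.960·0.242536 = 0.475371
CI on z-scale: (0.259440, 1.210182)
Back-transform: tanh(0.259440) = 0.253772, tanh(1.210182) = 0.836734

(0.254, 0.837)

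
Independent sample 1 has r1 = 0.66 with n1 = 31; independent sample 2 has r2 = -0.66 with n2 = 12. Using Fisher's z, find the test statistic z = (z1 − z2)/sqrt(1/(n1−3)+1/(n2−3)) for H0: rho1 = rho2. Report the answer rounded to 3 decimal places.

4.138

z1 = atanh(0.66) = 0.792814,  z2 = atanh(-0.66) = -0.792814
SE = √(1/(n1−3) + 1/(n2−3)) = √(1/28 + 1/9) = √(0.0357143 + 0.1111111) = √0.1468254 = 0.383178
z = (z1 − z2)/SE = (0.792814 − (-0.792814)) / 0.383178 = 1.585628 / 0.383178 = 4.138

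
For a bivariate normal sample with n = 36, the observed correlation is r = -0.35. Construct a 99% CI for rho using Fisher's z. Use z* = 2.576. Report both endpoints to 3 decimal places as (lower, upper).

Fisher z: z_r = atanh(r) = ½·ln((1+(-0.35))/(1−(-0.35))) = -0.365444
SE(z) = 1/√(n−3) = 1/√33 = 0.174078
99% ⇒ z* = 2.576; margin = 2.576·0.174078 = 0.448425
CI on z-scale: (-0.813869, 0.082981)
Back-transform: tanh(-0.813869) = -0.671719, tanh(0.082981) = 0.082791

(-0.672, 0.083)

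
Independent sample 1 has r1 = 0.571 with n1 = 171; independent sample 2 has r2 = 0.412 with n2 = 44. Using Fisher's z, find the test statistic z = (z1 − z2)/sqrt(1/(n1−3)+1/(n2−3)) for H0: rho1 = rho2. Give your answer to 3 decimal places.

1.211

z1 = atanh(0.571) = 0.649005,  z2 = atanh(0.412) = 0.438018
SE = √(1/(n1−3) + 1/(n2−3)) = √(1/168 + 1/41) = √(0.0059524 + 0.0243902) = √0.0303426 = 0.174191
z = (z1 − z2)/SE = (0.649005 − 0.438018) / 0.174191 = 0.210987 / 0.174191 = 1.211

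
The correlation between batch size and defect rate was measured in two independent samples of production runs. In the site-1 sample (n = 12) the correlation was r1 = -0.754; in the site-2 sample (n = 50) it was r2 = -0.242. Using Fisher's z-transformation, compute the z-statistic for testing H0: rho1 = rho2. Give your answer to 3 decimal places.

-2.021

z1 = atanh(-0.754) = -0.982161,  z2 = atanh(-0.242) = -0.246897
SE = √(1/(n1−3) + 1/(n2−3)) = √(1/9 + 1/47) = √(0.1111111 + 0.0212766) = √0.1323877 = 0.363851
z = (z1 − z2)/SE = (-0.982161 − (-0.246897)) / 0.363851 = -0.735264 / 0.363851 = -2.021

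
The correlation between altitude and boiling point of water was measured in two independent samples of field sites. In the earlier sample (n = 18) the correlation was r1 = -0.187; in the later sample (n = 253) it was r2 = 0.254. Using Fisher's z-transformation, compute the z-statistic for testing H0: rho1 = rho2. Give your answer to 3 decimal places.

-1.689

z1 = atanh(-0.187) = -0.189227,  z2 = atanh(0.254) = 0.259684
SE = √(1/(n1−3) + 1/(n2−3)) = √(1/15 + 1/250) = √(0.0666667 + 0.0040000) = √0.0706667 = 0.265832
z = (z1 − z2)/SE = (-0.189227 − 0.259684) / 0.265832 = -0.448911 / 0.265832 = -1.689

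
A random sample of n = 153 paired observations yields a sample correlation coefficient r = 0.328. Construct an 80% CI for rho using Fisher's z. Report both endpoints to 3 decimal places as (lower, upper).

Fisher z: z_r = atanh(r) = ½·ln((1+0.328)/(1−0.328)) = 0.340585
SE(z) = 1/√(n−3) = 1/√150 = 0.081650
80% ⇒ z* = 1.282; margin = 1.282·0.081650 = 0.104675
CI on z-scale: (0.235910, 0.445260)
Back-transform: tanh(0.235910) = 0.231629, tanh(0.445260) = 0.417995

(0.232, 0.418)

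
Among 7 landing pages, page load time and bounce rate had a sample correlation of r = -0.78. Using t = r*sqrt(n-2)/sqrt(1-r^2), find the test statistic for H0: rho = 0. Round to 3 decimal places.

1 − r² = 1 − 0.6084 = 0.3916;  √(1−r²) = 0.625780
√(n−2) = √5 = 2.236068
t = r·√(n−2)/√(1−r²) = -0.78 · 2.236068 / 0.625780 = -2.787

-2.787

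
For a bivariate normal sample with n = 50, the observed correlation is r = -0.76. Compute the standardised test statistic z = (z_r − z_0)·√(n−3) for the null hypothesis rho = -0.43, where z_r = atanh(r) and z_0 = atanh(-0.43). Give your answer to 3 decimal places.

-3.677

Fisher z: atanh(-0.76) = -0.996215, atanh(-0.43) = -0.459897
z = (z_r − z_0)·√(n−3) = (-0.996215 − (-0.459897))·√47 = -0.536318 · 6.855655 = -3.677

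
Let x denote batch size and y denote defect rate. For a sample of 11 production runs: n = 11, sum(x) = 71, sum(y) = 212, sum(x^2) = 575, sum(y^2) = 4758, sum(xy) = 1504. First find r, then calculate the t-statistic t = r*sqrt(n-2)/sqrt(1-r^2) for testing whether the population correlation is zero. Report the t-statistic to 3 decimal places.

Numerator: nΣxy − (Σx)(Σy) = 11·1504 − (71)(212) = 1492
Denominator: √[(nΣx²−(Σx)²)(nΣy²−(Σy)²)]
  nΣx²−(Σx)² = 11·575 − 5041 = 1284;  nΣy²−(Σy)² = 11·4758 − 44944 = 7394
  √(1284·7394) = √9493896 = 3081.2166
r = 1492 / 3081.2166 = 0.4842
t = r·√(n−2)/√(1−r²) = 0.4842·√9 / √(1−0.234450) = 1.452600 / 0.874957 = 1.660

1.660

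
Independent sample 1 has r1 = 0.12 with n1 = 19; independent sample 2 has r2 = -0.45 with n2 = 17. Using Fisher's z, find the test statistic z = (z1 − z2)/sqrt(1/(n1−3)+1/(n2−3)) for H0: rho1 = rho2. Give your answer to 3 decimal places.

1.654

Fisher z-transforms: z1 = atanh(0.12) = 0.120581, z2 = atanh(-0.45) = -0.484700; difference d = 0.605281
Var(d) = 1/16 + 1/14 = 0.0625000 + 0.0714286 = 0.1339286
z = d/√Var(d) = 0.605281 / √0.1339286 = 0.605281 / 0.365963 = 1.654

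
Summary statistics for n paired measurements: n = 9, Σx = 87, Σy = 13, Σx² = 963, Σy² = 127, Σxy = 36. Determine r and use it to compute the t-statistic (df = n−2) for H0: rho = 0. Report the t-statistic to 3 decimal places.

-3.302

S_xy = nΣxy − ΣxΣy = 9·36 − 87·13 = 324 − 1131 = -807
S_xx = nΣx² − (Σx)² = 9·963 − 87² = 8667 − 7569 = 1098
S_yy = nΣy² − (Σy)² = 9·127 − 13² = 1143 − 169 = 974
r = S_xy / √(S_xx·S_yy) = -807 / √(1098·974) = -807 / √1069452 = -807 / 1034.1431 = -0.7804
t = r·√(n−2)/√(1−r²) = -0.7804·√7 / √(1−0.609024) = -2.064744 / 0.625281 = -3.302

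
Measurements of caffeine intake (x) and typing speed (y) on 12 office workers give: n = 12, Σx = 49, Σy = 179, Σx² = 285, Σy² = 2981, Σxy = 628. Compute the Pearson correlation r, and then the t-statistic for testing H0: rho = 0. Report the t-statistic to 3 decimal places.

-2.588

Numerator: nΣxy − (Σx)(Σy) = 12·628 − (49)(179) = -1235
Denominator: √[(nΣx²−(Σx)²)(nΣy²−(Σy)²)]
  nΣx²−(Σx)² = 12·285 − 2401 = 1019;  nΣy²−(Σy)² = 12·2981 − 32041 = 3731
  √(1019·3731) = √3801889 = 1949.8433
r = -1235 / 1949.8433 = -0.6334
t = r·√(n−2)/√(1−r²) = -0.6334·√10 / √(1−0.401196) = -2.002987 / 0.773824 = -2.588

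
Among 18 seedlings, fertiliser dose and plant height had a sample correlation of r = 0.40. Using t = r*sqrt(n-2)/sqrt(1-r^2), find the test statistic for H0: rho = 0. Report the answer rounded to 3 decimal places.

1.746

t = r·√(n−2) / √(1−r²) with r = 0.40, n = 18
  = 0.40·√16 / √(1 − 0.1600)
  = 0.40·4.000000 / 0.916515
  = 1.600000 / 0.916515 = 1.746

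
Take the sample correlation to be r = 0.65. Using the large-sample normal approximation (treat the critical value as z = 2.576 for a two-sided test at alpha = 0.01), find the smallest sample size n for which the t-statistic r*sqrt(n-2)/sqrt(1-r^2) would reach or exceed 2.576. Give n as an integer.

12

Need r·√(n−2)/√(1−r²) ≥ 2.576
√(n−2) ≥ 2.576·√(1−0.4225) / 0.65 = 2.576·0.759934 / 0.65 = 3.0117
n−2 ≥ 9.0703  ⇒  n ≥ 11.0703
Smallest integer n = 12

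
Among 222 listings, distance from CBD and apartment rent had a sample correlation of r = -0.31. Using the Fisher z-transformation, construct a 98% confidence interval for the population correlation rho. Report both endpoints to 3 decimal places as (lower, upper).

Fisher z: z_r = atanh(r) = ½·ln((1+(-0.31))/(1−(-0.31))) = -0.320545
SE(z) = 1/√(n−3) = 1/√219 = 0.067574
98% ⇒ z* = 2.326; margin = 2.326·0.067574 = 0.157177
CI on z-scale: (-0.477722, -0.163368)
Back-transform: tanh(-0.477722) = -0.444417, tanh(-0.163368) = -0.161930

(-0.444, -0.162)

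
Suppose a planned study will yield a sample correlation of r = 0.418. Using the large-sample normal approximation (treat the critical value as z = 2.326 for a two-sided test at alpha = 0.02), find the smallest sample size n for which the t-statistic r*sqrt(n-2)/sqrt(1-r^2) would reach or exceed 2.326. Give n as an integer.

r√(n−2)/√(1−r²) ≥ 2.326  ⇔  n−2 ≥ (2.326)²·(1−r²)/r²
(1−r²)/r² = (1−0.174724)/0.174724 = 4.7233
n ≥ 2 + 5.410276·4.7233 = 2 + 25.5544 = 27.5544
⌈27.5544⌉ = 28

28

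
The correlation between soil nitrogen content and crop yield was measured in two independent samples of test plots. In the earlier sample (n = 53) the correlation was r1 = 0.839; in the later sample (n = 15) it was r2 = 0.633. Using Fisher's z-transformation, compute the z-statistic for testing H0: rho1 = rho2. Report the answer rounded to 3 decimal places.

Fisher z-transforms: z1 = atanh(0.839) = 1.217786, z2 = atanh(0.633) = 0.746406; difference d = 0.471380
Var(d) = 1/50 + 1/12 = 0.0200000 + 0.0833333 = 0.1033333
z = d/√Var(d) = 0.471380 / √0.1033333 = 0.471380 / 0.321455 = 1.466

1.466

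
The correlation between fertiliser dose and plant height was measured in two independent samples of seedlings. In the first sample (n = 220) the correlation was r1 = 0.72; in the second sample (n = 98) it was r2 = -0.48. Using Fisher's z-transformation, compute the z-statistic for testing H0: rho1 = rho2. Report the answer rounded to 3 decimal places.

Fisher z-transforms: z1 = atanh(0.72) = 0.907645, z2 = atanh(-0.48) = -0.522984; difference d = 1.430629
Var(d) = 1/217 + 1/95 = 0.0046083 + 0.0105263 = 0.0151346
z = d/√Var(d) = 1.430629 / √0.0151346 = 1.430629 / 0.123023 = 11.629

11.629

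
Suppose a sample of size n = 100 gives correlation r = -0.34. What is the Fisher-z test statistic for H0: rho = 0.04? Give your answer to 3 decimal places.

-3.882

Fisher z: atanh(-0.34) = -0.354093, atanh(0.04) = 0.040021
z = (z_r − z_0)·√(n−3) = (-0.354093 − 0.040021)·√97 = -0.394114 · 9.848858 = -3.882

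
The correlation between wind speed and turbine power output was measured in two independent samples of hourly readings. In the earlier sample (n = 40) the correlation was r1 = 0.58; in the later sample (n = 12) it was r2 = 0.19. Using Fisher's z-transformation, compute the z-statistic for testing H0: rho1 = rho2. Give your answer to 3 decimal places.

1.265

Fisher z-transforms: z1 = atanh(0.58) = 0.662463, z2 = atanh(0.19) = 0.192337; difference d = 0.470126
Var(d) = 1/37 + 1/9 = 0.0270270 + 0.1111111 = 0.1381381
z = d/√Var(d) = 0.470126 / √0.1381381 = 0.470126 / 0.371669 = 1.265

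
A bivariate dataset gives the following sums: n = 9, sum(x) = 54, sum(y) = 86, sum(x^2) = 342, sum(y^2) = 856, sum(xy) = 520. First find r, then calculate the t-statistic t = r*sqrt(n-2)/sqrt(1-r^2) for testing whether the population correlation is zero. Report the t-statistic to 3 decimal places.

0.432

S_xy = nΣxy − ΣxΣy = 9·520 − 54·86 = 4680 − 4644 = 36
S_xx = nΣx² − (Σx)² = 9·342 − 54² = 3078 − 2916 = 162
S_yy = nΣy² − (Σy)² = 9·856 − 86² = 7704 − 7396 = 308
r = S_xy / √(S_xx·S_yy) = 36 / √(162·308) = 36 / √49896 = 36 / 223.3741 = 0.1612
t = r·√(n−2)/√(1−r²) = 0.1612·√7 / √(1−0.025985) = 0.426495 / 0.986922 = 0.432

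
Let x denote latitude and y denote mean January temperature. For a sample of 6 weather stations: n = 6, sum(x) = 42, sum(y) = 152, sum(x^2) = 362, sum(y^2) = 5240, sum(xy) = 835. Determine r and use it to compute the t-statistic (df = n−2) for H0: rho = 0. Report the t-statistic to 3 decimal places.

-2.234

Numerator: nΣxy − (Σx)(Σy) = 6·835 − (42)(152) = -1374
Denominator: √[(nΣx²−(Σx)²)(nΣy²−(Σy)²)]
  nΣx²−(Σx)² = 6·362 − 1764 = 408;  nΣy²−(Σy)² = 6·5240 − 23104 = 8336
  √(408·8336) = √3401088 = 1844.2039
r = -1374 / 1844.2039 = -0.7450
t = r·√(n−2)/√(1−r²) = -0.7450·√4 / √(1−0.555025) = -1.490000 / 0.667064 = -2.234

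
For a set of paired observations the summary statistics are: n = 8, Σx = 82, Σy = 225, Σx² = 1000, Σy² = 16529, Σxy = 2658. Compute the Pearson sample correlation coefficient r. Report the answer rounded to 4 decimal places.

0.2758

Numerator: nΣxy − (Σx)(Σy) = 8·2658 − (82)(225) = 2814
Denominator: √[(nΣx²−(Σx)²)(nΣy²−(Σy)²)]
  nΣx²−(Σx)² = 8·1000 − 6724 = 1276;  nΣy²−(Σy)² = 8·16529 − 50625 = 81607
  √(1276·81607) = √104130532 = 10204.4369
r = 2814 / 10204.4369 = 0.2758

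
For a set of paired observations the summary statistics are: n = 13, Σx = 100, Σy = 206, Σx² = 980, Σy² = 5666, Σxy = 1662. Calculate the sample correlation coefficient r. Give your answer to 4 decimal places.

S_xy = nΣxy − ΣxΣy = 13·1662 − 100·206 = 21606 − 20600 = 1006
S_xx = nΣx² − (Σx)² = 13·980 − 100² = 12740 − 10000 = 2740
S_yy = nΣy² − (Σy)² = 13·5666 − 206² = 73658 − 42436 = 31222
r = S_xy / √(S_xx·S_yy) = 1006 / √(2740·31222) = 1006 / √85548280 = 1006 / 9249.2313 = 0.1088

0.1088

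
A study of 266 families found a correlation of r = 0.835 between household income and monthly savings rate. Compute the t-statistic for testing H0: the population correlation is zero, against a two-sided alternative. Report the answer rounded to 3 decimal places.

t = r·√(n−2) / √(1−r²) with r = 0.835, n = 266
  = 0.835·√264 / √(1 − 0.697225)
  = 0.835·16.248077 / 0.550250
  = 13.567144 / 0.550250 = 24.656

24.656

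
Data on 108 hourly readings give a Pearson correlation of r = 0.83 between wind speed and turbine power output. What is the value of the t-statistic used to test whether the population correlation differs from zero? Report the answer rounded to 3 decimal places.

1 − r² = 1 − 0.6889 = 0.3111;  √(1−r²) = 0.557763
√(n−2) = √106 = 10.295630
t = r·√(n−2)/√(1−r²) = 0.83 · 10.295630 / 0.557763 = 15.321

15.321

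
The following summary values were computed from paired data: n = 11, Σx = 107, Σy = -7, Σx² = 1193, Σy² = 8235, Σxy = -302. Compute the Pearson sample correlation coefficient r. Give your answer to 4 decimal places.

-0.2090

Numerator: nΣxy − (Σx)(Σy) = 11·(-302) − (107)(-7) = -2573
Denominator: √[(nΣx²−(Σx)²)(nΣy²−(Σy)²)]
  nΣx²−(Σx)² = 11·1193 − 11449 = 1674;  nΣy²−(Σy)² = 11·8235 − 49 = 90536
  √(1674·90536) = √151557264 = 12310.8596
r = -2573 / 12310.8596 = -0.2090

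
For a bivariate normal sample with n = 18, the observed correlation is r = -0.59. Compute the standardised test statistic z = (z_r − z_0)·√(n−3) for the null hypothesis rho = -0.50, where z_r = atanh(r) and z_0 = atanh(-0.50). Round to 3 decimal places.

Fisher z: atanh(-0.59) = -0.677666, atanh(-0.50) = -0.549306
z = (z_r − z_0)·√(n−3) = (-0.677666 − (-0.549306))·√15 = -0.128360 · 3.872983 = -0.497

-0.497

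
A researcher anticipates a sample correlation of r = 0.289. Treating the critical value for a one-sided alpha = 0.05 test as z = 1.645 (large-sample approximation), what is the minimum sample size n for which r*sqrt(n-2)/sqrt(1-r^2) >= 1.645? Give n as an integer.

32

Need r·√(n−2)/√(1−r²) ≥ 1.645
√(n−2) ≥ 1.645·√(1−0.083521) / 0.289 = 1.645·0.957329 / 0.289 = 5.4492
n−2 ≥ 29.6938  ⇒  n ≥ 31.6938
Smallest integer n = 32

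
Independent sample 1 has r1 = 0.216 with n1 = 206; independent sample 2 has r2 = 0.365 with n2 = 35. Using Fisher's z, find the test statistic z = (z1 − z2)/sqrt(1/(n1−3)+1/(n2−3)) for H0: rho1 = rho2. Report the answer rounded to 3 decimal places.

Fisher z-transforms: z1 = atanh(0.216) = 0.219457, z2 = atanh(0.365) = 0.382642; difference d = -0.163185
Var(d) = 1/203 + 1/32 = 0.0049261 + 0.0312500 = 0.0361761
z = d/√Var(d) = -0.163185 / √0.0361761 = -0.163185 / 0.190200 = -0.858

-0.858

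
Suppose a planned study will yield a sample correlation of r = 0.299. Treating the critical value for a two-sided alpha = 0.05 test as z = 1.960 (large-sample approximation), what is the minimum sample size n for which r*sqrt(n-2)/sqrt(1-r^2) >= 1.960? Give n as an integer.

42

Need r·√(n−2)/√(1−r²) ≥ 1.960
√(n−2) ≥ 1.960·√(1−0.089401) / 0.299 = 1.960·0.954253 / 0.299 = 6.2553
n−2 ≥ 39.1288  ⇒  n ≥ 41.1288
Smallest integer n = 42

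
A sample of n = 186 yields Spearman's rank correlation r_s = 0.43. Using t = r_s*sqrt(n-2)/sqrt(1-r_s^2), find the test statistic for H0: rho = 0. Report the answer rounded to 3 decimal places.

6.461

t = r_s·√(n−2) / √(1−r_s²) with r_s = 0.43, n = 186
  = 0.43·√184 / √(1 − 0.1849)
  = 0.43·13.564660 / 0.902829
  = 5.832804 / 0.902829 = 6.461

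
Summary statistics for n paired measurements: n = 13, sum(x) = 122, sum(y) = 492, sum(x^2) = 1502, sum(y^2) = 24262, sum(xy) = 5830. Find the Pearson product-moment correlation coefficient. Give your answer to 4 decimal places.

0.8545

S_xy = nΣxy − ΣxΣy = 13·5830 − 122·492 = 75790 − 60024 = 15766
S_xx = nΣx² − (Σx)² = 13·1502 − 122² = 19526 − 14884 = 4642
S_yy = nΣy² − (Σy)² = 13·24262 − 492² = 315406 − 242064 = 73342
r = S_xy / √(S_xx·S_yy) = 15766 / √(4642·73342) = 15766 / √340453564 = 15766 / 18451.3838 = 0.8545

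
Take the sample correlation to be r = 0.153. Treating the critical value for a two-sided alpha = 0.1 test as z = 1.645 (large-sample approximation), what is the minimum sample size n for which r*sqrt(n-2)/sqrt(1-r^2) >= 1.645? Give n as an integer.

Need r·√(n−2)/√(1−r²) ≥ 1.645
√(n−2) ≥ 1.645·√(1−0.023409) / 0.153 = 1.645·0.988226 / 0.153 = 10.6250
n−2 ≥ 112.8906  ⇒  n ≥ 114.8906
Smallest integer n = 115

115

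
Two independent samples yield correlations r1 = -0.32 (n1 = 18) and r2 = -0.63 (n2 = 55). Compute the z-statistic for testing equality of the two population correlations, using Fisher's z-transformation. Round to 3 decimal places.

1.398

Fisher z-transforms: z1 = atanh(-0.32) = -0.331647, z2 = atanh(-0.63) = -0.741416; difference d = 0.409769
Var(d) = 1/15 + 1/52 = 0.0666667 + 0.0192308 = 0.0858975
z = d/√Var(d) = 0.409769 / √0.0858975 = 0.409769 / 0.293083 = 1.398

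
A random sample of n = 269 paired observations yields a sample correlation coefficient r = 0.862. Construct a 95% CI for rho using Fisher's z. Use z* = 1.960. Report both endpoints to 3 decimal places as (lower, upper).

z_r = atanh(0.862) = 1.301076;  SE = 1/√(n−3) = 1/√266 = 0.061314
z-limits: 1.301076 ± 1.960·0.061314 = 1.301076 ± 0.120175 = [1.180901, 1.421251]
ρ-limits: (tanh 1.180901, tanh 1.421251) = (0.828, 0.890)

(0.828, 0.890)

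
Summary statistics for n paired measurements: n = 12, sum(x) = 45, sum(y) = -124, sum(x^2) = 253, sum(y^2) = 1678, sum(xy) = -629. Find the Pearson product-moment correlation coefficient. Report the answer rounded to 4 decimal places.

-0.8971

Numerator: nΣxy − (Σx)(Σy) = 12·(-629) − (45)(-124) = -1968
Denominator: √[(nΣx²−(Σx)²)(nΣy²−(Σy)²)]
  nΣx²−(Σx)² = 12·253 − 2025 = 1011;  nΣy²−(Σy)² = 12·1678 − 15376 = 4760
  √(1011·4760) = √4812360 = 2193.7092
r = -1968 / 2193.7092 = -0.8971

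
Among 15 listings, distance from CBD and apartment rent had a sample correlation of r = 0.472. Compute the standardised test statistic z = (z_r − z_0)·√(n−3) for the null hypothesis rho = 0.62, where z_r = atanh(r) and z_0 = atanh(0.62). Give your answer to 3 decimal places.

-0.736

z_r = atanh(0.472) = 0.512641,  z_0 = atanh(0.62) = 0.725005
SE = 1/√(n−3) = 1/√12 = 0.288675
z = (z_r − z_0)/SE = (0.512641 − 0.725005) / 0.288675 = -0.212364 / 0.288675 = -0.736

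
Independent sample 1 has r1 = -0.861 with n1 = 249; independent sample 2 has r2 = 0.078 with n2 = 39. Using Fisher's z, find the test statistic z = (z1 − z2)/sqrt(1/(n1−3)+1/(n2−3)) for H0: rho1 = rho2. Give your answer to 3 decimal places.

-7.707

z1 = atanh(-0.861) = -1.297198,  z2 = atanh(0.078) = 0.078159
SE = √(1/(n1−3) + 1/(n2−3)) = √(1/246 + 1/36) = √(0.0040650 + 0.0277778) = √0.0318428 = 0.178446
z = (z1 − z2)/SE = (-1.297198 − 0.078159) / 0.178446 = -1.375357 / 0.178446 = -7.707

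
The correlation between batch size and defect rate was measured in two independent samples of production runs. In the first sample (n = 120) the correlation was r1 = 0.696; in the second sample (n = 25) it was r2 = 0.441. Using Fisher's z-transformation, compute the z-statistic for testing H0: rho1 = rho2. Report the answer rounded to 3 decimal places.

1.661

z1 = atanh(0.696) = 0.859500,  z2 = atanh(0.441) = 0.473472
SE = √(1/(n1−3) + 1/(n2−3)) = √(1/117 + 1/22) = √(0.0085470 + 0.0454545) = √0.0540015 = 0.232382
z = (z1 − z2)/SE = (0.859500 − 0.473472) / 0.232382 = 0.386028 / 0.232382 = 1.661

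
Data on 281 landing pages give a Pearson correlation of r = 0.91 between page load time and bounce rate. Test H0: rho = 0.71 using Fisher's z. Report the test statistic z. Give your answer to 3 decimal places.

z_r = atanh(0.91) = 1.527524,  z_0 = atanh(0.71) = 0.887184
SE = 1/√(n−3) = 1/√278 = 0.059976
z = (z_r − z_0)/SE = (1.527524 − 0.887184) / 0.059976 = 0.640340 / 0.059976 = 10.677

10.677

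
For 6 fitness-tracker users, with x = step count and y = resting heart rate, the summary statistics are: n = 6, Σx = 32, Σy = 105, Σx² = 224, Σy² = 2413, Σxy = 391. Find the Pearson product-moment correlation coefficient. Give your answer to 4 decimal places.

S_xy = nΣxy − ΣxΣy = 6·391 − 32·105 = 2346 − 3360 = -1014
S_xx = nΣx² − (Σx)² = 6·224 − 32² = 1344 − 1024 = 320
S_yy = nΣy² − (Σy)² = 6·2413 − 105² = 14478 − 11025 = 3453
r = S_xy / √(S_xx·S_yy) = -1014 / √(320·3453) = -1014 / √1104960 = -1014 / 1051.1708 = -0.9646

-0.9646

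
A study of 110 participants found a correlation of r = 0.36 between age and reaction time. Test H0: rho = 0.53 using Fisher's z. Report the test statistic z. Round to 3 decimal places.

z_r = atanh(0.36) = 0.376886,  z_0 = atanh(0.53) = 0.590145
SE = 1/√(n−3) = 1/√107 = 0.096674
z = (z_r − z_0)/SE = (0.376886 − 0.590145) / 0.096674 = -0.213259 / 0.096674 = -2.206

-2.206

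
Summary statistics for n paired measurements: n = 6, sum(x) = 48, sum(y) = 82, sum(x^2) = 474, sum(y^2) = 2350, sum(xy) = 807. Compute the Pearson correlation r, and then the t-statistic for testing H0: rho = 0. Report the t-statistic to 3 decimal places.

S_xy = nΣxy − ΣxΣy = 6·807 − 48·82 = 4842 − 3936 = 906
S_xx = nΣx² − (Σx)² = 6·474 − 48² = 2844 − 2304 = 540
S_yy = nΣy² − (Σy)² = 6·2350 − 82² = 14100 − 6724 = 7376
r = S_xy / √(S_xx·S_yy) = 906 / √(540·7376) = 906 / √3983040 = 906 / 1995.7555 = 0.4540
t = r·√(n−2)/√(1−r²) = 0.4540·√4 / √(1−0.206116) = 0.908000 / 0.891002 = 1.019

1.019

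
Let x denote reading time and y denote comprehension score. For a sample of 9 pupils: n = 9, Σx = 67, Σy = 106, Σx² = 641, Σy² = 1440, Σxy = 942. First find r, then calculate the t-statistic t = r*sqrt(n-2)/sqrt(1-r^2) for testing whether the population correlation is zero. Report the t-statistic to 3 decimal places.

S_xy = nΣxy − ΣxΣy = 9·942 − 67·106 = 8478 − 7102 = 1376
S_xx = nΣx² − (Σx)² = 9·641 − 67² = 5769 − 4489 = 1280
S_yy = nΣy² − (Σy)² = 9·1440 − 106² = 12960 − 11236 = 1724
r = S_xy / √(S_xx·S_yy) = 1376 / √(1280·1724) = 1376 / √2206720 = 1376 / 1485.5033 = 0.9263
t = r·√(n−2)/√(1−r²) = 0.9263·√7 / √(1−0.858032) = 2.450759 / 0.376786 = 6.504

6.504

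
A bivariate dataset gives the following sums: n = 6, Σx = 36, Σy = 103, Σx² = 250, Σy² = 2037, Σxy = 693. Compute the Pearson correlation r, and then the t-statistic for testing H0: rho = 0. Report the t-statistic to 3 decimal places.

2.530

S_xy = nΣxy − ΣxΣy = 6·693 − 36·103 = 4158 − 3708 = 450
S_xx = nΣx² − (Σx)² = 6·250 − 36² = 1500 − 1296 = 204
S_yy = nΣy² − (Σy)² = 6·2037 − 103² = 12222 − 10609 = 1613
r = S_xy / √(S_xx·S_yy) = 450 / √(204·1613) = 450 / √329052 = 450 / 573.6305 = 0.7845
t = r·√(n−2)/√(1−r²) = 0.7845·√4 / √(1−0.615440) = 1.569000 / 0.620129 = 2.530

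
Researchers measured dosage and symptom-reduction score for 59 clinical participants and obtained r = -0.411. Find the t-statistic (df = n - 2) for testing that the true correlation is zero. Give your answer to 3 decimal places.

1 − r² = 1 − 0.168921 = 0.831079;  √(1−r²) = 0.911635
√(n−2) = √57 = 7.549834
t = r·√(n−2)/√(1−r²) = -0.411 · 7.549834 / 0.911635 = -3.404

-3.404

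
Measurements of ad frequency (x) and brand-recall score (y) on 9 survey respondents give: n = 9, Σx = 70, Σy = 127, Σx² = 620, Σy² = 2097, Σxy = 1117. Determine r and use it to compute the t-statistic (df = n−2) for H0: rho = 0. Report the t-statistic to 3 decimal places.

Numerator: nΣxy − (Σx)(Σy) = 9·1117 − (70)(127) = 1163
Denominator: √[(nΣx²−(Σx)²)(nΣy²−(Σy)²)]
  nΣx²−(Σx)² = 9·620 − 4900 = 680;  nΣy²−(Σy)² = 9·2097 − 16129 = 2744
  √(680·2744) = √1865920 = 1365.9868
r = 1163 / 1365.9868 = 0.8514
t = r·√(n−2)/√(1−r²) = 0.8514·√7 / √(1−0.724882) = 2.252593 / 0.524517 = 4.295

4.295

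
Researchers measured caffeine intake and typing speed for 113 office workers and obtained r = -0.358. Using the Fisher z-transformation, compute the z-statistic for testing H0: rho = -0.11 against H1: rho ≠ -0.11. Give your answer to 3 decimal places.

-2.770

z_r = atanh(-0.358) = -0.374590,  z_0 = atanh(-0.11) = -0.110447
SE = 1/√(n−3) = 1/√110 = 0.095346
z = (z_r − z_0)/SE = (-0.374590 − (-0.110447)) / 0.095346 = -0.264143 / 0.095346 = -2.770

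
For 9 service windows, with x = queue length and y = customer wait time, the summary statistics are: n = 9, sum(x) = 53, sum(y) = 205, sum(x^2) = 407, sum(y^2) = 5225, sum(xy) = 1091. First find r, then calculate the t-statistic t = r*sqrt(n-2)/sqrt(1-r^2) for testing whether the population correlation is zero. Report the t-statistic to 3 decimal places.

-1.553

S_xy = nΣxy − ΣxΣy = 9·1091 − 53·205 = 9819 − 10865 = -1046
S_xx = nΣx² − (Σx)² = 9·407 − 53² = 3663 − 2809 = 854
S_yy = nΣy² − (Σy)² = 9·5225 − 205² = 47025 − 42025 = 5000
r = S_xy / √(S_xx·S_yy) = -1046 / √(854·5000) = -1046 / √4270000 = -1046 / 2066.3978 = -0.5062
t = r·√(n−2)/√(1−r²) = -0.5062·√7 / √(1−0.256238) = -1.339279 / 0.862416 = -1.553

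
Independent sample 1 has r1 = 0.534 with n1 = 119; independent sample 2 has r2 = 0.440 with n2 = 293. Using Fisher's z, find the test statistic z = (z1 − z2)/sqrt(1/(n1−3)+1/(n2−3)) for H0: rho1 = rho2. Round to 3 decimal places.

Fisher z-transforms: z1 = atanh(0.534) = 0.595724, z2 = atanh(0.440) = 0.472231; difference d = 0.123493
Var(d) = 1/116 + 1/290 = 0.0086207 + 0.0034483 = 0.0120690
z = d/√Var(d) = 0.123493 / √0.0120690 = 0.123493 / 0.109859 = 1.124

1.124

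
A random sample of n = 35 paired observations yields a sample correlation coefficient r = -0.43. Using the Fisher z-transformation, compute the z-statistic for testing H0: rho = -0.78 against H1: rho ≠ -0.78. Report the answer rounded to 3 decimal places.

3.312

z_r = atanh(-0.43) = -0.459897,  z_0 = atanh(-0.78) = -1.045371
SE = 1/√(n−3) = 1/√32 = 0.176777
z = (z_r − z_0)/SE = (-0.459897 − (-1.045371)) / 0.176777 = 0.585474 / 0.176777 = 3.312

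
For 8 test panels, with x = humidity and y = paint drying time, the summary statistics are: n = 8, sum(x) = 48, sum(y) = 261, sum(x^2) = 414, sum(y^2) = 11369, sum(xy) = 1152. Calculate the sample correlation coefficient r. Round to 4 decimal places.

S_xy = nΣxy − ΣxΣy = 8·1152 − 48·261 = 9216 − 12528 = -3312
S_xx = nΣx² − (Σx)² = 8·414 − 48² = 3312 − 2304 = 1008
S_yy = nΣy² − (Σy)² = 8·11369 − 261² = 90952 − 68121 = 22831
r = S_xy / √(S_xx·S_yy) = -3312 / √(1008·22831) = -3312 / √23013648 = -3312 / 4797.2542 = -0.6904

-0.6904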